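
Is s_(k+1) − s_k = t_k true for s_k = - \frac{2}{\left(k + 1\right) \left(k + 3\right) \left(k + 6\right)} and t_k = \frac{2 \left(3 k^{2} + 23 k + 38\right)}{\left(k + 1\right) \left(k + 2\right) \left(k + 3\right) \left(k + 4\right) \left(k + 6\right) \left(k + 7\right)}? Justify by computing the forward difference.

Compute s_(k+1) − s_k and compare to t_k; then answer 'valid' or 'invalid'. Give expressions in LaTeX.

s_(k+1) = -2/((k + 2)*(k + 4)*(k + 7))
s_(k+1) − s_k = 2*(3*k**2 + 23*k + 38)/(k**6 + 23*k**5 + 207*k**4 + 925*k**3 + 2144*k**2 + 2412*k + 1008)
(s_(k+1) − s_k) − t_k = 0

Valid: the claim telescopes to t_k.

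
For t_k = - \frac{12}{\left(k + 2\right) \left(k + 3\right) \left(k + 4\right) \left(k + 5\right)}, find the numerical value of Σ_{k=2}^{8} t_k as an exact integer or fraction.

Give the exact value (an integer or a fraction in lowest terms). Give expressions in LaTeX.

t_(k+1)/t_k = (k + 2)/(k + 6).
So A=k + 2 and B=k + 6, with C=1.
Key eq: (k + 2)·f(k+1) = (k + 5)·f(k) + (1).
deg f ≤ 3 (via 1,1,0).
Solve for f: f(k) = k*(k**2 + 9*k + 26)/72 (degree 3 ≤ 3).
So s_k = (B(k−1)f/C)·t_k = (k*(k + 5)*(k**2 + 9*k + 26)/72)·t_k = k*(-k**2 - 9*k - 26)/(6*(k + 2)*(k + 3)*(k + 4)).
s_(k+1) − s_k = -12/(k**4 + 14*k**3 + 71*k**2 + 154*k + 120) = t_k.
Sum = s_(9) − s_(2); s_(9) = -47/286, s_(2) = -2/15 ⇒ -133/4290.

Σ = -133/4290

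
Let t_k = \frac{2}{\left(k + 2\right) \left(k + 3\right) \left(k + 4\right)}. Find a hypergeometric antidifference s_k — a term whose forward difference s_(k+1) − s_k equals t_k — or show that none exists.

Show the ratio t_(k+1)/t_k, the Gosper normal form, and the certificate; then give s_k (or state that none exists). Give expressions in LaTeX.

Step 1: r(k) = (k + 2)/(k + 5).
Factor: A=k + 2; B=k + 5; C=1.
Key eq: (k + 2)·f(k+1) = (k + 4)·f(k) + (1).
Degrees (1,1,0) ⇒ d ≤ 2.
Solve for f: f(k) = k*(k + 5)/12 (degree 2 ≤ 2).
Get s_k = R·t_k = k*(k + 5)/(6*(k + 2)*(k + 3)) with R(k) = B(k−1)f(k)/C(k) = k*(k + 4)*(k + 5)/12.
s_(k+1) − s_k = 2/(k**3 + 9*k**2 + 26*k + 24) = t_k.

s_k = \frac{k \left(k + 5\right)}{6 \left(k + 2\right) \left(k + 3\right)}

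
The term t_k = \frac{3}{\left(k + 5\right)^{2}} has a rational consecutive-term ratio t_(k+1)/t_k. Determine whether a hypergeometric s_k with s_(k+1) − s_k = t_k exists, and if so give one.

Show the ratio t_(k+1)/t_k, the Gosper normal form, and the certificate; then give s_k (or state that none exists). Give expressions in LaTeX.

not Gosper-summable; s_k does not exist

Step 1: r(k) = (k + 5)**2/(k + 6)**2.
Normal form (A,B,C) = (k**2 + 10*k + 25, k**2 + 12*k + 36, 1).
f must satisfy (k**2 + 10*k + 25)·f(k+1) − (k**2 + 10*k + 25)·f(k) = 1.
d = 0 from the (2,2,0) case.
Write f(k) = c0. Then LHS − RHS = -1, requiring -1 = 0: contradictory. No certificate.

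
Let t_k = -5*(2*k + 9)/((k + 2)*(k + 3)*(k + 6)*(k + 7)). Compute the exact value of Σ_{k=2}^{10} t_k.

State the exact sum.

Σ = -945/7072

Step 1: r(k) = (k + 2)*(k + 6)*(2*k + 11)/((k + 4)*(k + 8)*(2*k + 9)).
So A=k + 2 and B=k + 8, with C=k**3 + 27*k**2/2 + 121*k/2 + 90.
f must satisfy (k + 2)·f(k+1) − (k + 7)·f(k) = k**3 + 27*k**2/2 + 121*k/2 + 90.
Bound: deg f ≤ 5.
Coefficient equations give f(k) = k*(k + 3)*(k + 4)*(k + 5)*(k + 8)/24.
So s_k = (B(k−1)f/C)·t_k = (k*(k + 3)*(k + 7)*(k + 8)/(12*(2*k + 9)))·t_k = 5*k*(-k - 8)/(12*(k**2 + 8*k + 12)).
Check: Δs_k = 5*(-2*k - 9)/(k**4 + 18*k**3 + 113*k**2 + 288*k + 252). ✓
Sum = s_(11) − s_(2); s_(11) = -1045/2652, s_(2) = -25/96 ⇒ -945/7072.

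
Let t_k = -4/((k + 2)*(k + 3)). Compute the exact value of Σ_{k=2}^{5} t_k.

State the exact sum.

Σ = -1/2

Ratio r(k) = (k + 2)/(k + 4).
Take A(k)=k + 2, B(k)=k + 4, C(k)=1.
Key eq: (k + 2)·f(k+1) = (k + 3)·f(k) + (1).
d = 1 from the (1,1,0) case.
A polynomial solution: f(k) = k/2.
Get s_k = R·t_k = -2*k/(k + 2) with R(k) = B(k−1)f(k)/C(k) = k*(k + 3)/2.
Verify: -4/(k**2 + 5*k + 6) matches t_k.
Evaluate s at k=6 and k=2: -3/2 and -1; difference -1/2.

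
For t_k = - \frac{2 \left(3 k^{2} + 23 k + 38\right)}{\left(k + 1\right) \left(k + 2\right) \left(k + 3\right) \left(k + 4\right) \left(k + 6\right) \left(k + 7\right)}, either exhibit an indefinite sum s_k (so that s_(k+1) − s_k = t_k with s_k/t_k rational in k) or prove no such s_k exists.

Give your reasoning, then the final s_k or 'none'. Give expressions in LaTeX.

s_k = \frac{k \left(- k^{2} - 10 k - 27\right)}{9 \left(k^{3} + 10 k^{2} + 27 k + 18\right)}

r(k) = (k + 1)*(k + 6)*(23*k + 3*(k + 1)**2 + 61)/((k + 5)*(k + 8)*(3*k**2 + 23*k + 38)) after simplifying.
A = k + 1, B = k + 8, C = k**3 + 38*k**2/3 + 51*k + 190/3.
f must satisfy (k + 1)·f(k+1) − (k + 7)·f(k) = k**3 + 38*k**2/3 + 51*k + 190/3.
deg f ≤ 6 (via 1,1,3).
Solving with deg f ≤ 6: f(k) = k*(k + 2)*(k + 4)*(k + 5)*(k**2 + 10*k + 27)/54.
So s_k = (B(k−1)f/C)·t_k = (k*(k + 2)*(k + 4)*(k + 7)*(k**2 + 10*k + 27)/(18*(3*k**2 + 23*k + 38)))·t_k = k*(-k**2 - 10*k - 27)/(9*(k**3 + 10*k**2 + 27*k + 18)).
Verify: 2*(-3*k**2 - 23*k - 38)/(k**6 + 23*k**5 + 207*k**4 + 925*k**3 + 2144*k**2 + 2412*k + 1008) matches t_k.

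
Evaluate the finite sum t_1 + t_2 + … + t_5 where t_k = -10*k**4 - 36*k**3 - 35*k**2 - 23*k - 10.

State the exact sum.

t_(k+1)/t_k = (10*k**4 + 76*k**3 + 203*k**2 + 241*k + 114)/(10*k**4 + 36*k**3 + 35*k**2 + 23*k + 10).
Factor: A=1; B=1; C=k**4 + 18*k**3/5 + 7*k**2/2 + 23*k/10 + 1.
Set up (1)·f(k+1) − (1)·f(k) − (k**4 + 18*k**3/5 + 7*k**2/2 + 23*k/10 + 1) = 0.
Degrees (0,0,4) ⇒ d ≤ 5.
A polynomial solution: f(k) = k*(2*k**4 + 4*k**3 - 3*k**2 + 3*k + 4)/10.
Then R = B(k−1)f/C = k*(2*k**4 + 4*k**3 - 3*k**2 + 3*k + 4)/(10*k**4 + 36*k**3 + 35*k**2 + 23*k + 10), so s_k = R(k)·t_k = k*(-2*k**4 - 4*k**3 + 3*k**2 - 3*k - 4).
Verify: -10*k**4 - 36*k**3 - 35*k**2 - 23*k - 10 matches t_k.
Evaluate s at k=6 and k=1: -20220 and -10; difference -20210.

Σ = -20210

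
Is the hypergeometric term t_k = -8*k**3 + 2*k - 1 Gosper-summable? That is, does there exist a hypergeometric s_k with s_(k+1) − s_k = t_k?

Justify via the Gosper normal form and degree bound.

Yes. s_k = k*(-2*k**3 + 4*k**2 - k - 2).

Compute t_(k+1)/t_k: get (-2*k + 8*(k + 1)**3 - 1)/(8*k**3 - 2*k + 1).
Take A(k)=1, B(k)=1, C(k)=k**3 - k/4 + 1/8.
Key eq: (1)·f(k+1) = (1)·f(k) + (k**3 - k/4 + 1/8).
deg f ≤ 4 (via 0,0,3).
Match coefficients ⇒ f(k) = k*(2*k**3 - 4*k**2 + k + 2)/8.
So s_k = (B(k−1)f/C)·t_k = (k*(2*k**3 - 4*k**2 + k + 2)/(8*k**3 - 2*k + 1))·t_k = k*(-2*k**3 + 4*k**2 - k - 2).
Δs = -8*k**3 + 2*k - 1, as required.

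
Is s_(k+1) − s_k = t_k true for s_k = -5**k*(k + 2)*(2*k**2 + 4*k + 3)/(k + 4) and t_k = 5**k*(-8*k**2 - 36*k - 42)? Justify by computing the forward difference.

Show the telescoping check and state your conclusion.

Invalid: residual 5**k*(16*k**3 + 132*k**2 + 364*k + 330)/(k**2 + 9*k + 20) ≠ 0.

s_(k+1) = -5**(k + 1)*(k + 3)*(4*k + 2*(k + 1)**2 + 7)/(k + 5)
s_(k+1) − s_k = 5**k*(-8*k**4 - 92*k**3 - 394*k**2 - 734*k - 510)/(k**2 + 9*k + 20)
(s_(k+1) − s_k) − t_k = 5**k*(16*k**3 + 132*k**2 + 364*k + 330)/(k**2 + 9*k + 20)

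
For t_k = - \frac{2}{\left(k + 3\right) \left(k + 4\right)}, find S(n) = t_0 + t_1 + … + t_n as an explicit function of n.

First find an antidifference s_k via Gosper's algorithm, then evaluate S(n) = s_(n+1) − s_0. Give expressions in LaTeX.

Step 1: r(k) = (k + 3)/(k + 5).
So A=k + 3 and B=k + 5, with C=1.
f must satisfy (k + 3)·f(k+1) − (k + 4)·f(k) = 1.
Bound: deg f ≤ 1.
Solving with deg f ≤ 1: f(k) = k/3.
Get s_k = R·t_k = -2*k/(3*k + 9) with R(k) = B(k−1)f(k)/C(k) = k*(k + 4)/3.
s_(k+1) − s_k = -2/(k**2 + 7*k + 12) = t_k.
s_(n+1) = 2*(-n - 1)/(3*(n + 4)) and s_(0) = 0, so S(n) = 2*(-n - 1)/(3*(n + 4)).

S(n) = \frac{2 \left(- n - 1\right)}{3 \left(n + 4\right)}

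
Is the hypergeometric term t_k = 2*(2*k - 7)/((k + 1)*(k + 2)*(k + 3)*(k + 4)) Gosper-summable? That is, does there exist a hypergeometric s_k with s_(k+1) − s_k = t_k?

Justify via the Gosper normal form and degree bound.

The ratio is (k + 1)*(2*k - 5)/((k + 5)*(2*k - 7)).
Take A(k)=k + 1, B(k)=k + 5, C(k)=k - 7/2.
Set up (k + 1)·f(k+1) − (k + 4)·f(k) − (k - 7/2) = 0.
From deg A=1, deg B=1, deg C=1: d=3.
Match coefficients ⇒ f(k) = -k*(k**2 + 6*k + 14)/6.
Then R = B(k−1)f/C = -k*(k + 4)*(k**2 + 6*k + 14)/(3*(2*k - 7)), so s_k = R(k)·t_k = 2*k*(-k**2 - 6*k - 14)/(3*(k + 1)*(k + 2)*(k + 3)).
Verify: 2*(2*k - 7)/(k**4 + 10*k**3 + 35*k**2 + 50*k + 24) matches t_k.

Yes. s_k = 2*k*(-k**2 - 6*k - 14)/(3*(k + 1)*(k + 2)*(k + 3)).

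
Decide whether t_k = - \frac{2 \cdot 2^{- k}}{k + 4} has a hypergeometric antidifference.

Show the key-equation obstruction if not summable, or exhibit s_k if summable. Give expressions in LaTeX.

No; the degree bound rules out any f.

r(k) = (k + 4)/(2*(k + 5)) after simplifying.
A = k/2 + 2, B = k + 5, C = 1.
Key eq: (k/2 + 2)·f(k+1) = (k + 4)·f(k) + (1).
d = -1 from the (1,1,0) case.
Negative degree bound (-1): no f exists, t_k not Gosper-summable.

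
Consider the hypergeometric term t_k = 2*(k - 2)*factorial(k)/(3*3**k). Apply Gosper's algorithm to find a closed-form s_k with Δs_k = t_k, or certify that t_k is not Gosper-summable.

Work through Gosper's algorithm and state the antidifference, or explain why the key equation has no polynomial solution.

t_(k+1)/t_k = (k**2 - 1)/(3*(k - 2)).
A = k/3 + 1/3, B = 1, C = k - 2.
Set up (k/3 + 1/3)·f(k+1) − (1)·f(k) − (k - 2) = 0.
Degrees (1,0,1) ⇒ d ≤ 0.
Solving with deg f ≤ 0: f(k) = 3.
So s_k = (B(k−1)f/C)·t_k = (3/(k - 2))·t_k = 2*factorial(k)/3**k.
Verify: 2*(k - 2)*factorial(k)/(3*3**k) matches t_k.

s_k = 2*factorial(k)/3**k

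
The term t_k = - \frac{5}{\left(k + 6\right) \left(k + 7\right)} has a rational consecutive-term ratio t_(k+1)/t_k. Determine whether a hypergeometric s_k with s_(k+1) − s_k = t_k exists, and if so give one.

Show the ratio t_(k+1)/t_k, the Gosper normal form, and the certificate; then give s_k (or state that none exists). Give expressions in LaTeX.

Compute t_(k+1)/t_k: get (k + 6)/(k + 8).
Normal form (A,B,C) = (k + 6, k + 8, 1).
Set up (k + 6)·f(k+1) − (k + 7)·f(k) − (1) = 0.
Bound: deg f ≤ 1.
Solving with deg f ≤ 1: f(k) = k/6.
R(k) = B(k−1)·f(k)/C(k) = k*(k + 7)/6; s_k = R·t_k = -5*k/(6*k + 36).
Check: Δs_k = -5/(k**2 + 13*k + 42). ✓

s_k = - \frac{5 k}{6 k + 36}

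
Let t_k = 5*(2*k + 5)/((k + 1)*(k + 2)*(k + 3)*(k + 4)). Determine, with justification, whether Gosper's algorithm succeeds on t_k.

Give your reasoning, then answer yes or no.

Yes. s_k = 5*k*(k + 4)/(3*(k**2 + 4*k + 3)).

Ratio r(k) = (k + 1)*(2*k + 7)/((k + 5)*(2*k + 5)).
Normal form (A,B,C) = (k + 1, k + 5, k + 5/2).
Solve (k + 1)·f(k+1) − (k + 4)·f(k) = k + 5/2.
deg f ≤ 3 (via 1,1,1).
Solving with deg f ≤ 3: f(k) = k*(k + 2)*(k + 4)/6.
So s_k = (B(k−1)f/C)·t_k = (k*(k + 2)*(k + 4)**2/(3*(2*k + 5)))·t_k = 5*k*(k + 4)/(3*(k**2 + 4*k + 3)).
Check: Δs_k = 5*(2*k + 5)/(k**4 + 10*k**3 + 35*k**2 + 50*k + 24). ✓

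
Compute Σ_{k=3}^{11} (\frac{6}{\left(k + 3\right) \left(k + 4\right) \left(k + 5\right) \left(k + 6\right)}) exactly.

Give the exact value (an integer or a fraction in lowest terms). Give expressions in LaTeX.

Σ = 13/2380

t_(k+1)/t_k = (k + 3)/(k + 7).
A = k + 3, B = k + 7, C = 1.
Set up (k + 3)·f(k+1) − (k + 6)·f(k) − (1) = 0.
d = 3 from the (1,1,0) case.
Solve for f: f(k) = k*(k**2 + 12*k + 47)/180 (degree 3 ≤ 3).
Get s_k = R·t_k = k*(k**2 + 12*k + 47)/(30*(k + 3)*(k + 4)*(k + 5)) with R(k) = B(k−1)f(k)/C(k) = k*(k + 6)*(k**2 + 12*k + 47)/180.
Verify: 6/(k**4 + 18*k**3 + 119*k**2 + 342*k + 360) matches t_k.
Telescoping: Σ = s_(12) − s_(3) = 67/2040 − (23/840) = 13/2380.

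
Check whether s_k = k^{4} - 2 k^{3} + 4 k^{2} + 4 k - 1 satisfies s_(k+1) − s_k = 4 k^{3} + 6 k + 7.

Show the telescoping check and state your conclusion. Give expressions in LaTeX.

valid; difference matches t_k

s_(k+1) = k**4 + 2*k**3 + 4*k**2 + 10*k + 6
s_(k+1) − s_k = 4*k**3 + 6*k + 7
(s_(k+1) − s_k) − t_k = 0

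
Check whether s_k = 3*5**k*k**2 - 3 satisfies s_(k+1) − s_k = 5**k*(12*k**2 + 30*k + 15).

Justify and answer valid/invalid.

s_(k+1) = 15*5**k*(k + 1)**2 - 3
s_(k+1) − s_k = 3*5**k*(-k**2 + 5*(k + 1)**2)
(s_(k+1) − s_k) − t_k = 0

Valid: the claim telescopes to t_k.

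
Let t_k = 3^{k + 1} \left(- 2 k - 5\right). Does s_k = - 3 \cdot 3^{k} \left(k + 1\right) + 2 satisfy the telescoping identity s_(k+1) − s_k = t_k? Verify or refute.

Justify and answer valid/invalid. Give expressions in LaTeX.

s_(k+1) = -9*3**k*(k + 2) + 2
s_(k+1) − s_k = 3**(k + 1)*(-2*k - 5)
(s_(k+1) − s_k) − t_k = 0

valid (s_(k+1) − s_k reduces to t_k)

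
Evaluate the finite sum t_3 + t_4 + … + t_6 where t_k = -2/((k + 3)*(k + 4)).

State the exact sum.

r(k) = (k + 3)/(k + 5) after simplifying.
Normal form (A,B,C) = (k + 3, k + 5, 1).
Solve (k + 3)·f(k+1) − (k + 4)·f(k) = 1.
Degrees (1,1,0) ⇒ d ≤ 1.
Solving with deg f ≤ 1: f(k) = k/3.
R(k) = B(k−1)·f(k)/C(k) = k*(k + 4)/3; s_k = R·t_k = -2*k/(3*k + 9).
s_(k+1) − s_k = -2/(k**2 + 7*k + 12) = t_k.
Sum = s_(7) − s_(3); s_(7) = -7/15, s_(3) = -1/3 ⇒ -2/15.

Σ = -2/15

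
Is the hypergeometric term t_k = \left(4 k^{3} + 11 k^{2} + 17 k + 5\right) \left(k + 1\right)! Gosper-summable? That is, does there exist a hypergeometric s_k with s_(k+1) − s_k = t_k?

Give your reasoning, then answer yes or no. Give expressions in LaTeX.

Yes. s_k = \left(4 k^{2} - k - 1\right) \left(k + 1\right)!.

Ratio r(k) = (4*k**4 + 31*k**3 + 97*k**2 + 139*k + 74)/(4*k**3 + 11*k**2 + 17*k + 5).
So A=k + 2 and B=1, with C=k**3 + 11*k**2/4 + 17*k/4 + 5/4.
Set up (k + 2)·f(k+1) − (1)·f(k) − (k**3 + 11*k**2/4 + 17*k/4 + 5/4) = 0.
From deg A=1, deg B=0, deg C=3: d=2.
A polynomial solution: f(k) = (4*k**2 - k - 1)/4.
R(k) = B(k−1)·f(k)/C(k) = (4*k**2 - k - 1)/(4*k**3 + 11*k**2 + 17*k + 5); s_k = R·t_k = (4*k**2 - k - 1)*factorial(k + 1).
Check: Δs_k = (4*k**3 + 11*k**2 + 17*k + 5)*factorial(k + 1). ✓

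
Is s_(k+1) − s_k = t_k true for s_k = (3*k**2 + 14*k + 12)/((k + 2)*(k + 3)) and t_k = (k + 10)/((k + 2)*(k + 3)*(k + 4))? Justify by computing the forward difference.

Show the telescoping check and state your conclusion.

valid (s_(k+1) − s_k reduces to t_k)

s_(k+1) = (14*k + 3*(k + 1)**2 + 26)/((k + 3)*(k + 4))
s_(k+1) − s_k = (k + 10)/(k**3 + 9*k**2 + 26*k + 24)
(s_(k+1) − s_k) − t_k = 0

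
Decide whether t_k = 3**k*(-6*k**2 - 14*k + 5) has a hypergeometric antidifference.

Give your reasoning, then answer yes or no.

r(k) = 3*(6*k**2 + 26*k + 15)/(6*k**2 + 14*k - 5) after simplifying.
So A=3 and B=1, with C=k**2 + 7*k/3 - 5/6.
Need (3)·f(k+1) − (1)·f(k) = k**2 + 7*k/3 - 5/6.
From deg A=0, deg B=0, deg C=2: d=2.
Match coefficients ⇒ f(k) = (3*k**2 - 2*k - 4)/6.
Certificate R = B(k−1)f/C = (3*k**2 - 2*k - 4)/(6*k**2 + 14*k - 5) gives s_k = 3**k*(-3*k**2 + 2*k + 4).
Check: Δs_k = 3**k*(-6*k**2 - 14*k + 5). ✓

Yes. s_k = 3**k*(-3*k**2 + 2*k + 4).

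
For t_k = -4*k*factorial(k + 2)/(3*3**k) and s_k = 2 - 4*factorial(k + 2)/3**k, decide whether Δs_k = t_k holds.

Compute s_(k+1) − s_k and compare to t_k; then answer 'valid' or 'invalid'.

s_(k+1) = -4*3**(-k - 1)*factorial(k + 3) + 2
s_(k+1) − s_k = -4*k*factorial(k + 2)/(3*3**k)
(s_(k+1) − s_k) − t_k = 0

valid; difference matches t_k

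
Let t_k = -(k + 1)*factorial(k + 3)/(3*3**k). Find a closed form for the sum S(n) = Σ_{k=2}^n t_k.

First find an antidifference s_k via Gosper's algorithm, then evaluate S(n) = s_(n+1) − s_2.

S(n) = 40/3 - factorial(n + 4)/(3*3**n)

t_(k+1)/t_k = (k + 2)*(k + 4)/(3*(k + 1)).
A = k/3 + 4/3, B = 1, C = k + 1.
Set up (k/3 + 4/3)·f(k+1) − (1)·f(k) − (k + 1) = 0.
From deg A=1, deg B=0, deg C=1: d=0.
Match coefficients ⇒ f(k) = 3.
Get s_k = R·t_k = -factorial(k + 3)/3**k with R(k) = B(k−1)f(k)/C(k) = 3/(k + 1).
s_(k+1) − s_k = -(k + 1)*factorial(k + 3)/(3*3**k) = t_k.
Σ_(k=2)^n t_k = s_(n+1) − s_(2) = (-3**(-n - 1)*factorial(n + 4)) − (-40/3), i.e. 40/3 - factorial(n + 4)/(3*3**n).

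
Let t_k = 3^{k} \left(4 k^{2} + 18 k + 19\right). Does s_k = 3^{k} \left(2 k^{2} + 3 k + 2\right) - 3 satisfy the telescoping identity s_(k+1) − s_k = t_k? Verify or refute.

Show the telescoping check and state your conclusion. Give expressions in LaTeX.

Valid: the claim telescopes to t_k.

s_(k+1) = 3*3**k*(3*k + 2*(k + 1)**2 + 5) - 3
s_(k+1) − s_k = 3**k*(4*k**2 + 18*k + 19)
(s_(k+1) − s_k) − t_k = 0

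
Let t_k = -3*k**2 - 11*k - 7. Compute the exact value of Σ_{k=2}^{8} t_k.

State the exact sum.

Step 1: r(k) = (3*k**2 + 17*k + 21)/(3*k**2 + 11*k + 7).
So A=1 and B=1, with C=k**2 + 11*k/3 + 7/3.
Need (1)·f(k+1) − (1)·f(k) = k**2 + 11*k/3 + 7/3.
d = 3 from the (0,0,2) case.
Match coefficients ⇒ f(k) = k*(k**2 + 4*k + 2)/3.
R(k) = B(k−1)·f(k)/C(k) = k*(k**2 + 4*k + 2)/(3*k**2 + 11*k + 7); s_k = R·t_k = k*(-k**2 - 4*k - 2).
Check: Δs_k = -3*k**2 - 11*k - 7. ✓
Telescoping: Σ = s_(9) − s_(2) = -1071 − (-28) = -1043.

Σ = -1043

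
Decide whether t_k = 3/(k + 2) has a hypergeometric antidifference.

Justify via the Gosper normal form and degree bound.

Step 1: r(k) = (k + 2)/(k + 3).
Normal form (A,B,C) = (k + 2, k + 3, 1).
f must satisfy (k + 2)·f(k+1) − (k + 2)·f(k) = 1.
From deg A=1, deg B=1, deg C=0: d=0.
Put f(k) = c0: A·f(k+1) − B(k−1)·f(k) − C = -1; need -1 = 0 — inconsistent ⇒ no f, not summable.

No — t_k has no hypergeometric antidifference.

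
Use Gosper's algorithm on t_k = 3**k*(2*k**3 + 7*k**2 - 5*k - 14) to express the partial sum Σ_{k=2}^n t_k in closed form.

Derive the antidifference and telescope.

S(n) = 3*3**n*n**3 + 6*3**n*n**2 - 9*3**n*n - 15*3**n + 45

The ratio is 3*(2*k**3 + 13*k**2 + 15*k - 10)/(2*k**3 + 7*k**2 - 5*k - 14).
Normal form (A,B,C) = (3, 1, k**3 + 7*k**2/2 - 5*k/2 - 7).
Need (3)·f(k+1) − (1)·f(k) = k**3 + 7*k**2/2 - 5*k/2 - 7.
Degrees (0,0,3) ⇒ d ≤ 3.
A polynomial solution: f(k) = (k**3 - k**2 - 4*k - 1)/2.
Get s_k = R·t_k = 3**k*(k**3 - k**2 - 4*k - 1) with R(k) = B(k−1)f(k)/C(k) = (k**3 - k**2 - 4*k - 1)/(2*k**3 + 7*k**2 - 5*k - 14).
Verify: 3**k*(2*k**3 + 7*k**2 - 5*k - 14) matches t_k.
Telescope: S(n) = s_(n+1) − s_(2) = 3**(n + 1)*(n**3 + 2*n**2 - 3*n - 5) − (-45) = 3*3**n*n**3 + 6*3**n*n**2 - 9*3**n*n - 15*3**n + 45.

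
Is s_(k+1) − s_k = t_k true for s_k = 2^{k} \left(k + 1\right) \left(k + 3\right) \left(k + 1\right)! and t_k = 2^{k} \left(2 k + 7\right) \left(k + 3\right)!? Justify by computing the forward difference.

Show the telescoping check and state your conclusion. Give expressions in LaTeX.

Invalid: residual - 2^{k} \left(2 k^{2} + 11 k + 13\right) \left(k + 1\right)! ≠ 0.

s_(k+1) = 2**(k + 1)*(k + 2)*(k + 4)*factorial(k + 2)
s_(k+1) − s_k = 2**k*(2*k**3 + 15*k**2 + 36*k + 29)*factorial(k + 1)
(s_(k+1) − s_k) − t_k = -2**k*(2*k**2 + 11*k + 13)*factorial(k + 1)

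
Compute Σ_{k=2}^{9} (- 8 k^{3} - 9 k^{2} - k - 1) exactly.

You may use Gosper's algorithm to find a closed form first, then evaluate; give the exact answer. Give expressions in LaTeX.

Σ = -18800

The ratio is (8*k**3 + 33*k**2 + 43*k + 19)/(8*k**3 + 9*k**2 + k + 1).
Gosper form: A/B · C(k+1)/C(k) with A=1, B=1, C=k**3 + 9*k**2/8 + k/8 + 1/8.
Need (1)·f(k+1) − (1)·f(k) = k**3 + 9*k**2/8 + k/8 + 1/8.
deg f ≤ 4 (via 0,0,3).
Solve for f: f(k) = k*(2*k**3 - k**2 - 2*k + 2)/8 (degree 4 ≤ 4).
Get s_k = R·t_k = k*(-2*k**3 + k**2 + 2*k - 2) with R(k) = B(k−1)f(k)/C(k) = k*(2*k**3 - k**2 - 2*k + 2)/(8*k**3 + 9*k**2 + k + 1).
s_(k+1) − s_k = -8*k**3 - 9*k**2 - k - 1 = t_k.
Evaluate s at k=10 and k=2: -18820 and -20; difference -18800.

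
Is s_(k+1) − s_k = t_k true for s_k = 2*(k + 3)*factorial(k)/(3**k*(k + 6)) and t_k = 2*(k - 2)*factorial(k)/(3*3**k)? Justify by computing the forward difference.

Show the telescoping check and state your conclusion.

Invalid: residual -2*(k**2 + 4*k - 15)*factorial(k)/(3**k*(k + 6)*(k + 7)) ≠ 0.

s_(k+1) = 2*(k + 4)*factorial(k + 1)/(3*3**k*(k + 7))
s_(k+1) − s_k = 2*(k**3 + 8*k**2 + 4*k - 39)*factorial(k)/(3*3**k*(k + 6)*(k + 7))
(s_(k+1) − s_k) − t_k = -2*(k**2 + 4*k - 15)*factorial(k)/(3**k*(k + 6)*(k + 7))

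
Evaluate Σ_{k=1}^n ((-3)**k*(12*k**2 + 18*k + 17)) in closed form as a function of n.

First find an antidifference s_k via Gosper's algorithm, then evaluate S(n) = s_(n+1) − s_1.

S(n) = 9*(-3)**n*n**2 + 18*(-3)**n*n + 15*(-3)**n - 15

r(k) = 3*(-12*k**2 - 42*k - 47)/(12*k**2 + 18*k + 17) after simplifying.
Gosper form: A/B · C(k+1)/C(k) with A=-3, B=1, C=k**2 + 3*k/2 + 17/12.
f must satisfy (-3)·f(k+1) − (1)·f(k) = k**2 + 3*k/2 + 17/12.
From deg A=0, deg B=0, deg C=2: d=2.
A polynomial solution: f(k) = -(3*k**2 + 2)/12.
Get s_k = R·t_k = (-3)**k*(-3*k**2 - 2) with R(k) = B(k−1)f(k)/C(k) = -(3*k**2 + 2)/(12*k**2 + 18*k + 17).
Check: Δs_k = (-3)**k*(12*k**2 + 18*k + 17). ✓
s_(n+1) = 3*(-3)**n*(3*n**2 + 6*n + 5) and s_(1) = 15, so S(n) = 9*(-3)**n*n**2 + 18*(-3)**n*n + 15*(-3)**n - 15.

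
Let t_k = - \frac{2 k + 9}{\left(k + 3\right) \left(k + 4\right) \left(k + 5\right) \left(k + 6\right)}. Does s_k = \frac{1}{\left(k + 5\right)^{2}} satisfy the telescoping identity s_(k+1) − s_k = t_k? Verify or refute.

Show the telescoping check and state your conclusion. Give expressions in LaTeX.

s_(k+1) = (k + 6)**(-2)
s_(k+1) − s_k = (k + 6)**(-2) - 1/(k + 5)**2
(s_(k+1) − s_k) − t_k = 2*(3*k**2 + 29*k + 69)/(k**6 + 29*k**5 + 347*k**4 + 2191*k**3 + 7692*k**2 + 14220*k + 10800)

Invalid: residual \frac{2 \left(3 k^{2} + 29 k + 69\right)}{k^{6} + 29 k^{5} + 347 k^{4} + 2191 k^{3} + 7692 k^{2} + 14220 k + 10800} ≠ 0.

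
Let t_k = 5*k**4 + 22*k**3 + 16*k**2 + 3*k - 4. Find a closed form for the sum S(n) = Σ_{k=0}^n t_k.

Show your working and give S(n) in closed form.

r(k) = (5*k**4 + 42*k**3 + 112*k**2 + 121*k + 42)/(5*k**4 + 22*k**3 + 16*k**2 + 3*k - 4) after simplifying.
So A=1 and B=1, with C=k**4 + 22*k**3/5 + 16*k**2/5 + 3*k/5 - 4/5.
f must satisfy (1)·f(k+1) − (1)·f(k) = k**4 + 22*k**3/5 + 16*k**2/5 + 3*k/5 - 4/5.
Degrees (0,0,4) ⇒ d ≤ 5.
A polynomial solution: f(k) = k*(k**4 + 3*k**3 - 4*k**2 - k - 3)/5.
Get s_k = R·t_k = k*(k**4 + 3*k**3 - 4*k**2 - k - 3) with R(k) = B(k−1)f(k)/C(k) = k*(k**4 + 3*k**3 - 4*k**2 - k - 3)/(5*k**4 + 22*k**3 + 16*k**2 + 3*k - 4).
Verify: 5*k**4 + 22*k**3 + 16*k**2 + 3*k - 4 matches t_k.
s_(n+1) = n**5 + 8*n**4 + 18*n**3 + 15*n**2 - 4 and s_(0) = 0, so S(n) = n**5 + 8*n**4 + 18*n**3 + 15*n**2 - 4.

S(n) = n**5 + 8*n**4 + 18*n**3 + 15*n**2 - 4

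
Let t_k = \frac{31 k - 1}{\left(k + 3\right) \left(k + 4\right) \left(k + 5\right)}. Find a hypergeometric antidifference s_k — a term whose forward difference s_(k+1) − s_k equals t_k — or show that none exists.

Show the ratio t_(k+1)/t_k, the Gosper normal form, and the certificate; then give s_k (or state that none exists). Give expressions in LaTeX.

s_k = \frac{k \left(23 k - 25\right)}{6 \left(k + 3\right) \left(k + 4\right)}

The ratio is (k + 3)*(31*k + 30)/((k + 6)*(31*k - 1)).
Take A(k)=k + 3, B(k)=k + 6, C(k)=k - 1/31.
Key eq: (k + 3)·f(k+1) = (k + 5)·f(k) + (k - 1/31).
d = 2 from the (1,1,1) case.
A polynomial solution: f(k) = k*(23*k - 25)/186.
Get s_k = R·t_k = k*(23*k - 25)/(6*(k + 3)*(k + 4)) with R(k) = B(k−1)f(k)/C(k) = k*(k + 5)*(23*k - 25)/(6*(31*k - 1)).
Verify: (31*k - 1)/(k**3 + 12*k**2 + 47*k + 60) matches t_k.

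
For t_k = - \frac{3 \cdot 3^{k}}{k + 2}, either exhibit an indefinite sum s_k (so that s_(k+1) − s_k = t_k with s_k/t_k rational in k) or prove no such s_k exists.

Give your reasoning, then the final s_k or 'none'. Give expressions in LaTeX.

The ratio is 3*(k + 2)/(k + 3).
Factor: A=3*k + 6; B=k + 3; C=1.
Need (3*k + 6)·f(k+1) − (k + 2)·f(k) = 1.
Degrees (1,1,0) ⇒ d ≤ -1.
deg f ≤ -1 is impossible — no certificate.

no hypergeometric antidifference exists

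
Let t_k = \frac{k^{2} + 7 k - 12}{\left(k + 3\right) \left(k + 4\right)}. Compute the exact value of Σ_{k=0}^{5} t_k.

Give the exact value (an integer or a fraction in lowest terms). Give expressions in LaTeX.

The ratio is (k + 3)*(7*k + (k + 1)**2 - 5)/((k + 5)*(k**2 + 7*k - 12)).
Normal form (A,B,C) = (k + 3, k + 5, k**2 + 7*k - 12).
Key eq: (k + 3)·f(k+1) = (k + 4)·f(k) + (k**2 + 7*k - 12).
Bound: deg f ≤ 2.
A polynomial solution: f(k) = k*(k - 5).
R(k) = B(k−1)·f(k)/C(k) = k*(k - 5)*(k + 4)/(k**2 + 7*k - 12); s_k = R·t_k = k*(k - 5)/(k + 3).
s_(k+1) − s_k = (k**2 + 7*k - 12)/(k**2 + 7*k + 12) = t_k.
Sum = s_(6) − s_(0); s_(6) = 2/3, s_(0) = 0 ⇒ 2/3.

Σ = 2/3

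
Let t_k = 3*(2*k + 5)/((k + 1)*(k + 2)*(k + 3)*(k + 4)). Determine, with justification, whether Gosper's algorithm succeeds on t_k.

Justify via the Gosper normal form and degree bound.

Compute t_(k+1)/t_k: get (k + 1)*(2*k + 7)/((k + 5)*(2*k + 5)).
Gosper form: A/B · C(k+1)/C(k) with A=k + 1, B=k + 5, C=k + 5/2.
Need (k + 1)·f(k+1) − (k + 4)·f(k) = k + 5/2.
Degrees (1,1,1) ⇒ d ≤ 3.
Coefficient equations give f(k) = k*(k + 2)*(k + 4)/6.
R(k) = B(k−1)·f(k)/C(k) = k*(k + 2)*(k + 4)**2/(3*(2*k + 5)); s_k = R·t_k = k*(k + 4)/(k**2 + 4*k + 3).
Check: Δs_k = 3*(2*k + 5)/(k**4 + 10*k**3 + 35*k**2 + 50*k + 24). ✓

Yes. s_k = k*(k + 4)/(k**2 + 4*k + 3).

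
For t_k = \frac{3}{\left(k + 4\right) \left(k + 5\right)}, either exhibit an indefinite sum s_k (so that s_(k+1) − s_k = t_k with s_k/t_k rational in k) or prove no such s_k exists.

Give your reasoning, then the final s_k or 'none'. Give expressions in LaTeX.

Step 1: r(k) = (k + 4)/(k + 6).
Gosper form: A/B · C(k+1)/C(k) with A=k + 4, B=k + 6, C=1.
Need (k + 4)·f(k+1) − (k + 5)·f(k) = 1.
d = 1 from the (1,1,0) case.
Coefficient equations give f(k) = k/4.
Certificate R = B(k−1)f/C = k*(k + 5)/4 gives s_k = 3*k/(4*(k + 4)).
Verify: 3/(k**2 + 9*k + 20) matches t_k.

s_k = \frac{3 k}{4 \left(k + 4\right)}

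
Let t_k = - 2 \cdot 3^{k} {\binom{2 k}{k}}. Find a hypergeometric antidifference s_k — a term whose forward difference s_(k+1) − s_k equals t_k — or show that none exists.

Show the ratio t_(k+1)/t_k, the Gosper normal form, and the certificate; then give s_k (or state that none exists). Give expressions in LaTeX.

The ratio is 6*(2*k + 1)/(k + 1).
Take A(k)=12*k + 6, B(k)=k + 1, C(k)=1.
f must satisfy (12*k + 6)·f(k+1) − (k)·f(k) = 1.
d = -1 from the (1,1,0) case.
Negative degree bound (-1): no f exists, t_k not Gosper-summable.

no hypergeometric antidifference exists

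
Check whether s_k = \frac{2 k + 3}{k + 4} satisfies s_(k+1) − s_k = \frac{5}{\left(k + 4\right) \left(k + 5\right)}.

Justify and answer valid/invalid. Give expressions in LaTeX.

s_(k+1) = (2*k + 5)/(k + 5)
s_(k+1) − s_k = 5/(k**2 + 9*k + 20)
(s_(k+1) − s_k) − t_k = 0

valid; difference matches t_k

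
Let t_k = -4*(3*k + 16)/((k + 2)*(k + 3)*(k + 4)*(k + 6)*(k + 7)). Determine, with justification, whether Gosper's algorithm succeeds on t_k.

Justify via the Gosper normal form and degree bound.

Yes. s_k = k*(-k**2 - 11*k - 36)/(9*(k**3 + 11*k**2 + 36*k + 36)).

Step 1: r(k) = (k + 2)*(k + 6)*(3*k + 19)/((k + 5)*(k + 8)*(3*k + 16)).
So A=k + 2 and B=k + 8, with C=k**2 + 31*k/3 + 80/3.
f must satisfy (k + 2)·f(k+1) − (k + 7)·f(k) = k**2 + 31*k/3 + 80/3.
d = 5 from the (1,1,2) case.
A polynomial solution: f(k) = k*(k + 4)*(k + 5)*(k**2 + 11*k + 36)/108.
Certificate R = B(k−1)f/C = k*(k + 4)*(k + 7)*(k**2 + 11*k + 36)/(36*(3*k + 16)) gives s_k = k*(-k**2 - 11*k - 36)/(9*(k**3 + 11*k**2 + 36*k + 36)).
Δs = 4*(-3*k - 16)/(k**5 + 22*k**4 + 185*k**3 + 740*k**2 + 1404*k + 1008), as required.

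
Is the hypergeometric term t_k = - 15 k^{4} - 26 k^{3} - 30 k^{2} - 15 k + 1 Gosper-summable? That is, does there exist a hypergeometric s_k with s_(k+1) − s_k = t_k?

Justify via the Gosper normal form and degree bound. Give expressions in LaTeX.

Yes. s_k = k \left(- 3 k^{4} + k^{3} - 2 k^{2} + k + 4\right).

Ratio r(k) = (15*k**4 + 86*k**3 + 198*k**2 + 213*k + 85)/(15*k**4 + 26*k**3 + 30*k**2 + 15*k - 1).
A = 1, B = 1, C = k**4 + 26*k**3/15 + 2*k**2 + k - 1/15.
Need (1)·f(k+1) − (1)·f(k) = k**4 + 26*k**3/15 + 2*k**2 + k - 1/15.
Degrees (0,0,4) ⇒ d ≤ 5.
Coefficient equations give f(k) = k*(3*k**4 - k**3 + 2*k**2 - k - 4)/15.
So s_k = (B(k−1)f/C)·t_k = (k*(3*k**4 - k**3 + 2*k**2 - k - 4)/(15*k**4 + 26*k**3 + 30*k**2 + 15*k - 1))·t_k = k*(-3*k**4 + k**3 - 2*k**2 + k + 4).
s_(k+1) − s_k = -15*k**4 - 26*k**3 - 30*k**2 - 15*k + 1 = t_k.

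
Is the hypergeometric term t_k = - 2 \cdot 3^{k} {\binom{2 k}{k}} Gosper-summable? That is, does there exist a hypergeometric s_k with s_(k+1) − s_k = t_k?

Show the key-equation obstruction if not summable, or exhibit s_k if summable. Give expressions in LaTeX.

Step 1: r(k) = 6*(2*k + 1)/(k + 1).
Normal form (A,B,C) = (12*k + 6, k + 1, 1).
Need (12*k + 6)·f(k+1) − (k)·f(k) = 1.
deg f ≤ -1 (via 1,1,0).
deg f ≤ -1 is impossible — no certificate.

No — key equation has no polynomial f.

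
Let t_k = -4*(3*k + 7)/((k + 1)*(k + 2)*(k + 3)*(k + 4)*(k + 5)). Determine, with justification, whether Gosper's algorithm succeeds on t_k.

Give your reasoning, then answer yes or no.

The ratio is (k + 1)*(3*k + 10)/((k + 6)*(3*k + 7)).
Factor: A=k + 1; B=k + 6; C=k + 7/3.
f must satisfy (k + 1)·f(k+1) − (k + 5)·f(k) = k + 7/3.
deg f ≤ 4 (via 1,1,1).
Coefficient equations give f(k) = k*(k + 2)*(k**2 + 8*k + 19)/36.
Get s_k = R·t_k = k*(-k**2 - 8*k - 19)/(3*(k**3 + 8*k**2 + 19*k + 12)) with R(k) = B(k−1)f(k)/C(k) = k*(k + 2)*(k + 5)*(k**2 + 8*k + 19)/(12*(3*k + 7)).
Verify: 4*(-3*k - 7)/(k**5 + 15*k**4 + 85*k**3 + 225*k**2 + 274*k + 120) matches t_k.

Yes. s_k = k*(-k**2 - 8*k - 19)/(3*(k**3 + 8*k**2 + 19*k + 12)).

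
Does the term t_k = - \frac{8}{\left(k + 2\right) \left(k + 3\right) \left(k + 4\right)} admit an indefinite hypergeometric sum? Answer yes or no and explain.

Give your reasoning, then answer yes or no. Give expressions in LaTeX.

Step 1: r(k) = (k + 2)/(k + 5).
Normal form (A,B,C) = (k + 2, k + 5, 1).
Key eq: (k + 2)·f(k+1) = (k + 4)·f(k) + (1).
Degrees (1,1,0) ⇒ d ≤ 2.
Match coefficients ⇒ f(k) = k*(k + 5)/12.
Then R = B(k−1)f/C = k*(k + 4)*(k + 5)/12, so s_k = R(k)·t_k = 2*k*(-k - 5)/(3*(k + 2)*(k + 3)).
Check: Δs_k = -8/(k**3 + 9*k**2 + 26*k + 24). ✓

Yes. s_k = \frac{2 k \left(- k - 5\right)}{3 \left(k + 2\right) \left(k + 3\right)}.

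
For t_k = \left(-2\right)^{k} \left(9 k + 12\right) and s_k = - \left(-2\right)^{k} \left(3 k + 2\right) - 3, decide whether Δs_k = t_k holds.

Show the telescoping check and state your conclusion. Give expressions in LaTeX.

s_(k+1) = 2*(-2)**k*(3*k + 5) - 3
s_(k+1) − s_k = (-2)**k*(9*k + 12)
(s_(k+1) − s_k) − t_k = 0

Valid: the claim telescopes to t_k.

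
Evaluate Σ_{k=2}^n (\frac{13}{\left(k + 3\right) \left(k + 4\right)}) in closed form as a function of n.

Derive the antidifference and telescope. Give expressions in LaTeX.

S(n) = \frac{13 \left(n - 1\right)}{5 \left(n + 4\right)}

Compute t_(k+1)/t_k: get (k + 3)/(k + 5).
Normal form (A,B,C) = (k + 3, k + 5, 1).
f must satisfy (k + 3)·f(k+1) − (k + 4)·f(k) = 1.
Bound: deg f ≤ 1.
Coefficient equations give f(k) = k/3.
So s_k = (B(k−1)f/C)·t_k = (k*(k + 4)/3)·t_k = 13*k/(3*(k + 3)).
Verify: 13/(k**2 + 7*k + 12) matches t_k.
Σ_(k=2)^n t_k = s_(n+1) − s_(2) = (13*(n + 1)/(3*(n + 4))) − (26/15), i.e. 13*(n - 1)/(5*(n + 4)).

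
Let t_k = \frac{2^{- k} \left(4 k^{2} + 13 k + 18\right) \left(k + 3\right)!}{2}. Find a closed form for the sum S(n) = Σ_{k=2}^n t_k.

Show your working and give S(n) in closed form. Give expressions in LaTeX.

t_(k+1)/t_k = (k + 4)*(13*k + 4*(k + 1)**2 + 31)/(2*(4*k**2 + 13*k + 18)).
Take A(k)=k/2 + 2, B(k)=1, C(k)=k**2 + 13*k/4 + 9/2.
Need (k/2 + 2)·f(k+1) − (1)·f(k) = k**2 + 13*k/4 + 9/2.
Degrees (1,0,2) ⇒ d ≤ 1.
Solving with deg f ≤ 1: f(k) = (4*k + 1)/2.
Then R = B(k−1)f/C = 2*(4*k + 1)/(4*k**2 + 13*k + 18), so s_k = R(k)·t_k = (4*k + 1)*factorial(k + 3)/2**k.
Check: Δs_k = (4*k**2 + 13*k + 18)*factorial(k + 3)/(2*2**k). ✓
s_(n+1) = 2**(-n - 1)*(4*n + 5)*factorial(n + 4) and s_(2) = 270, so S(n) = -270 + 2*n*factorial(n + 4)/2**n + 5*factorial(n + 4)/(2*2**n).

S(n) = -270 + 2 \cdot 2^{- n} n \left(n + 4\right)! + \frac{5 \cdot 2^{- n} \left(n + 4\right)!}{2}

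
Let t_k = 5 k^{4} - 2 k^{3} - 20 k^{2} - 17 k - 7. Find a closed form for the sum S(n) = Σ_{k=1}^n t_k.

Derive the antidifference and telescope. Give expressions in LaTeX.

Ratio r(k) = (5*k**4 + 18*k**3 + 4*k**2 - 43*k - 41)/(5*k**4 - 2*k**3 - 20*k**2 - 17*k - 7).
Normal form (A,B,C) = (1, 1, k**4 - 2*k**3/5 - 4*k**2 - 17*k/5 - 7/5).
Need (1)·f(k+1) − (1)·f(k) = k**4 - 2*k**3/5 - 4*k**2 - 17*k/5 - 7/5.
From deg A=0, deg B=0, deg C=4: d=5.
Solving with deg f ≤ 5: f(k) = k*(k**4 - 3*k**3 - 4*k**2 + k - 2)/5.
Then R = B(k−1)f/C = k*(k**4 - 3*k**3 - 4*k**2 + k - 2)/(5*k**4 - 2*k**3 - 20*k**2 - 17*k - 7), so s_k = R(k)·t_k = k*(k**4 - 3*k**3 - 4*k**2 + k - 2).
Check: Δs_k = 5*k**4 - 2*k**3 - 20*k**2 - 17*k - 7. ✓
s_(n+1) = n**5 + 2*n**4 - 6*n**3 - 19*n**2 - 19*n - 7 and s_(1) = -7, so S(n) = n*(n**4 + 2*n**3 - 6*n**2 - 19*n - 19).

S(n) = n \left(n^{4} + 2 n^{3} - 6 n^{2} - 19 n - 19\right)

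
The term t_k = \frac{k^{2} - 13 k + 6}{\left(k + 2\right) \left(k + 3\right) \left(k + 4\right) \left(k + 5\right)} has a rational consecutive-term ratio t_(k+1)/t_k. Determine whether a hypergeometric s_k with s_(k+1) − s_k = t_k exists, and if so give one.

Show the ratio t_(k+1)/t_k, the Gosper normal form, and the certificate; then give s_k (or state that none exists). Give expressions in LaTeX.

The ratio is -(k + 2)*(13*k - (k + 1)**2 + 7)/((k + 6)*(k**2 - 13*k + 6)).
So A=k + 2 and B=k + 6, with C=k**2 - 13*k + 6.
Need (k + 2)·f(k+1) − (k + 5)·f(k) = k**2 - 13*k + 6.
From deg A=1, deg B=1, deg C=2: d=3.
A polynomial solution: f(k) = -k*(k - 4).
Then R = B(k−1)f/C = -k*(k - 4)*(k + 5)/(k**2 - 13*k + 6), so s_k = R(k)·t_k = k*(4 - k)/((k + 2)*(k + 3)*(k + 4)).
Δs = (k**2 - 13*k + 6)/(k**4 + 14*k**3 + 71*k**2 + 154*k + 120), as required.

s_k = \frac{k \left(4 - k\right)}{\left(k + 2\right) \left(k + 3\right) \left(k + 4\right)}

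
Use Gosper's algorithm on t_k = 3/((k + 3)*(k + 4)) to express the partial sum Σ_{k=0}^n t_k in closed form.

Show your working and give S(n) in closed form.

t_(k+1)/t_k = (k + 3)/(k + 5).
A = k + 3, B = k + 5, C = 1.
Solve (k + 3)·f(k+1) − (k + 4)·f(k) = 1.
Degrees (1,1,0) ⇒ d ≤ 1.
Coefficient equations give f(k) = k/3.
So s_k = (B(k−1)f/C)·t_k = (k*(k + 4)/3)·t_k = k/(k + 3).
s_(k+1) − s_k = 3/(k**2 + 7*k + 12) = t_k.
Evaluate: s_(n+1) = (n + 1)/(n + 4); subtract s_(0) = 0 ⇒ S(n) = (n + 1)/(n + 4).

S(n) = (n + 1)/(n + 4)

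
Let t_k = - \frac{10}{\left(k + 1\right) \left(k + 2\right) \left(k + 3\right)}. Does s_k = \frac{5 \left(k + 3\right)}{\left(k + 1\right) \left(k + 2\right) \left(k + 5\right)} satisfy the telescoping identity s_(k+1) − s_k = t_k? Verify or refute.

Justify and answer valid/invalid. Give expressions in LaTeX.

s_(k+1) = 5*(k + 4)/((k + 2)*(k + 3)*(k + 6))
s_(k+1) − s_k = 10*(-k**2 - 8*k - 17)/(k**5 + 17*k**4 + 107*k**3 + 307*k**2 + 396*k + 180)
(s_(k+1) − s_k) − t_k = 10*(3*k + 13)/(k**5 + 17*k**4 + 107*k**3 + 307*k**2 + 396*k + 180)

Invalid: residual \frac{10 \left(3 k + 13\right)}{k^{5} + 17 k^{4} + 107 k^{3} + 307 k^{2} + 396 k + 180} ≠ 0.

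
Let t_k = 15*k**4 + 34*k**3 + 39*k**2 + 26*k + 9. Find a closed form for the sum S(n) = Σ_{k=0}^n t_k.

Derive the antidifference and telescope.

Compute t_(k+1)/t_k: get (15*k**4 + 94*k**3 + 231*k**2 + 266*k + 123)/(15*k**4 + 34*k**3 + 39*k**2 + 26*k + 9).
Take A(k)=1, B(k)=1, C(k)=k**4 + 34*k**3/15 + 13*k**2/5 + 26*k/15 + 3/5.
Key eq: (1)·f(k+1) = (1)·f(k) + (k**4 + 34*k**3/15 + 13*k**2/5 + 26*k/15 + 3/5).
Degrees (0,0,4) ⇒ d ≤ 5.
Match coefficients ⇒ f(k) = k*(k**2 - k + 1)*(3*k**2 + 4*k + 2)/15.
Get s_k = R·t_k = k*(3*k**4 + k**3 + k**2 + 2*k + 2) with R(k) = B(k−1)f(k)/C(k) = k*(k**2 - k + 1)*(3*k**2 + 4*k + 2)/(15*k**4 + 34*k**3 + 39*k**2 + 26*k + 9).
Δs = 15*k**4 + 34*k**3 + 39*k**2 + 26*k + 9, as required.
Telescope: S(n) = s_(n+1) − s_(0) = 3*n**5 + 16*n**4 + 35*n**3 + 41*n**2 + 28*n + 9 − (0) = 3*n**5 + 16*n**4 + 35*n**3 + 41*n**2 + 28*n + 9.

S(n) = 3*n**5 + 16*n**4 + 35*n**3 + 41*n**2 + 28*n + 9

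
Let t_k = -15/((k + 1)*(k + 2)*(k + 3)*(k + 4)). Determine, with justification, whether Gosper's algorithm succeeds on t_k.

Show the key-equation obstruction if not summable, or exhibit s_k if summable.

Yes. s_k = 5*k*(-k**2 - 6*k - 11)/(6*(k + 1)*(k + 2)*(k + 3)).

Step 1: r(k) = (k + 1)/(k + 5).
So A=k + 1 and B=k + 5, with C=1.
f must satisfy (k + 1)·f(k+1) − (k + 4)·f(k) = 1.
From deg A=1, deg B=1, deg C=0: d=3.
Coefficient equations give f(k) = k*(k**2 + 6*k + 11)/18.
Get s_k = R·t_k = 5*k*(-k**2 - 6*k - 11)/(6*(k + 1)*(k + 2)*(k + 3)) with R(k) = B(k−1)f(k)/C(k) = k*(k + 4)*(k**2 + 6*k + 11)/18.
Check: Δs_k = -15/(k**4 + 10*k**3 + 35*k**2 + 50*k + 24). ✓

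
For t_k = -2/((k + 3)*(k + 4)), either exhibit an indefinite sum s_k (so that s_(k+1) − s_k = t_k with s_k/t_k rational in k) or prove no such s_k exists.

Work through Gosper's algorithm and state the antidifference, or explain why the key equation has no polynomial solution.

Ratio r(k) = (k + 3)/(k + 5).
Normal form (A,B,C) = (k + 3, k + 5, 1).
Need (k + 3)·f(k+1) − (k + 4)·f(k) = 1.
d = 1 from the (1,1,0) case.
A polynomial solution: f(k) = k/3.
Then R = B(k−1)f/C = k*(k + 4)/3, so s_k = R(k)·t_k = -2*k/(3*k + 9).
Δs = -2/(k**2 + 7*k + 12), as required.

s_k = -2*k/(3*k + 9)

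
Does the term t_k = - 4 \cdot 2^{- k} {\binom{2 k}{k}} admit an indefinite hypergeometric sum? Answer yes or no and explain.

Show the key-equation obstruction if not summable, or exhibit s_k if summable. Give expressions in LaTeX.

The ratio is (2*k + 1)/(k + 1).
Take A(k)=2*k + 1, B(k)=k + 1, C(k)=1.
Solve (2*k + 1)·f(k+1) − (k)·f(k) = 1.
Bound: deg f ≤ -1.
Negative degree bound (-1): no f exists, t_k not Gosper-summable.

No — negative degree bound, so no certificate f.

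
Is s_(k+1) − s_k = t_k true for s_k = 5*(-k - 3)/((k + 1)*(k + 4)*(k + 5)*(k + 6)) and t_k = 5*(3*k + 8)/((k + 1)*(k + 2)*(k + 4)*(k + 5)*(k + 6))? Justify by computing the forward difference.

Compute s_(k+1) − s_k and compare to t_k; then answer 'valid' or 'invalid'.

s_(k+1) = 5*(-k - 4)/((k + 2)*(k + 5)*(k + 6)*(k + 7))
s_(k+1) − s_k = 5*(3*k**2 + 17*k + 26)/(k**6 + 25*k**5 + 247*k**4 + 1219*k**3 + 3112*k**2 + 3796*k + 1680)
(s_(k+1) − s_k) − t_k = 30*(-2*k - 5)/(k**6 + 25*k**5 + 247*k**4 + 1219*k**3 + 3112*k**2 + 3796*k + 1680)

Invalid: residual 30*(-2*k - 5)/(k**6 + 25*k**5 + 247*k**4 + 1219*k**3 + 3112*k**2 + 3796*k + 1680) ≠ 0.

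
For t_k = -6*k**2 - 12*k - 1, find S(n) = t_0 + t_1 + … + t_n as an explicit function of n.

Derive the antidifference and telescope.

Step 1: r(k) = (6*k**2 + 24*k + 19)/(6*k**2 + 12*k + 1).
So A=1 and B=1, with C=k**2 + 2*k + 1/6.
Need (1)·f(k+1) − (1)·f(k) = k**2 + 2*k + 1/6.
Degrees (0,0,2) ⇒ d ≤ 3.
Match coefficients ⇒ f(k) = k*(2*k**2 + 3*k - 4)/6.
R(k) = B(k−1)·f(k)/C(k) = k*(2*k**2 + 3*k - 4)/(6*k**2 + 12*k + 1); s_k = R·t_k = k*(-2*k**2 - 3*k + 4).
s_(k+1) − s_k = -6*k**2 - 12*k - 1 = t_k.
Evaluate: s_(n+1) = -2*n**3 - 9*n**2 - 8*n - 1; subtract s_(0) = 0 ⇒ S(n) = -2*n**3 - 9*n**2 - 8*n - 1.

S(n) = -2*n**3 - 9*n**2 - 8*n - 1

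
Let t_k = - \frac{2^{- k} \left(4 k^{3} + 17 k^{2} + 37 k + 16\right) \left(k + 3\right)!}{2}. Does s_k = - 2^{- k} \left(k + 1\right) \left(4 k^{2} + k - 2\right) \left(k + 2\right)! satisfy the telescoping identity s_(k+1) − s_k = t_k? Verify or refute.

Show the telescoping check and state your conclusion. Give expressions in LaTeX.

s_(k+1) = -(k + 2)*(4*k**2 + 9*k + 3)*factorial(k + 3)/(2*2**k)
s_(k+1) − s_k = -(4*k**4 + 21*k**3 + 62*k**2 + 71*k + 22)*factorial(k + 2)/(2*2**k)
(s_(k+1) − s_k) − t_k = (4*k**3 + 13*k**2 + 28*k + 13)*factorial(k + 2)/2**k

Invalid: residual 2^{- k} \left(4 k^{3} + 13 k^{2} + 28 k + 13\right) \left(k + 2\right)! ≠ 0.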